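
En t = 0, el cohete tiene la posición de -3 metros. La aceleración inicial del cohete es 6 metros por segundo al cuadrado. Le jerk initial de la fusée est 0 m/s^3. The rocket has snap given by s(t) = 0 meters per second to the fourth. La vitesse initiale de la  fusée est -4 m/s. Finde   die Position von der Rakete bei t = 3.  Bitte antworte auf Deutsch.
Um dies zu lösen, müssen wir 4 Integrale unserer Gleichung für den Snap s(t) = 0 finden. Die Stammfunktion von dem Snap ist der Ruck. Mit j(0) = 0 erhalten wir j(t) = 0. Das Integral von dem Ruck ist die Beschleunigung. Mit a(0) = 6 erhalten wir a(t) = 6. Durch Integration von der Beschleunigung und Verwendung der Anfangsbedingung v(0) = -4, erhalten wir v(t) = 6·t - 4. Durch Integration von der Geschwindigkeit und Verwendung der Anfangsbedingung x(0) = -3, erhalten wir x(t) = 3·t^2 - 4·t - 3. Mit x(t) = 3·t^2 - 4·t - 3 und Einsetzen von t = 3, finden wir x = 12.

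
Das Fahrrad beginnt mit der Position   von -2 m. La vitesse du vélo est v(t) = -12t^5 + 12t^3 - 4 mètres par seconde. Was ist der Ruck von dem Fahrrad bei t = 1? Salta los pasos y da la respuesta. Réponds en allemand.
j(1) = -168.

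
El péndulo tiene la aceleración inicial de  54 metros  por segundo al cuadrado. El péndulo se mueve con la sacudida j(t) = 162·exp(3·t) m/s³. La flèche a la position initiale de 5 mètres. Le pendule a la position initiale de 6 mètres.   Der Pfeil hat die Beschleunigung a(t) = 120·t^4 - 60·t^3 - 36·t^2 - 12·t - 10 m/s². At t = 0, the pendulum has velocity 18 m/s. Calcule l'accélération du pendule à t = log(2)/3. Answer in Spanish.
Partiendo de la sacudida j(t) = 162·exp(3·t), tomamos 1 antiderivada. Integrando la sacudida y usando la condición inicial a(0) = 54, obtenemos a(t) = 54·exp(3·t). Usando a(t) = 54·exp(3·t) y sustituyendo t = log(2)/3, encontramos a = 108.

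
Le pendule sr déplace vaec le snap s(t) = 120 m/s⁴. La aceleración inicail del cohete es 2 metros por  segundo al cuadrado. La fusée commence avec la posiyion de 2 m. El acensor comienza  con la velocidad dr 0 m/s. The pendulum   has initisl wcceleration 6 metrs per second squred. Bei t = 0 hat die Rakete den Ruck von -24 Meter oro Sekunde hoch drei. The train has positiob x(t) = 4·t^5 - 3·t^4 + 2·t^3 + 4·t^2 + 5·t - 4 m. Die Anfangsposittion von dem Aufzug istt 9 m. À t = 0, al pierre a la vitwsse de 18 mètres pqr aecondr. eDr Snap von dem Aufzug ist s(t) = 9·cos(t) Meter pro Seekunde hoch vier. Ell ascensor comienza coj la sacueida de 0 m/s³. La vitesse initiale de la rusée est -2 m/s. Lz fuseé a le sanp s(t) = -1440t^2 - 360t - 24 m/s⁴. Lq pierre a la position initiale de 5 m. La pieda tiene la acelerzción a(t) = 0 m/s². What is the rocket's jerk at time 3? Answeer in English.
To solve this, we need to take 1 antiderivative of our snap equation s(t) = -1440·t^2 - 360·t - 24. The antiderivative of snap, with j(0) = -24, gives jerk: j(t) = -480·t^3 - 180·t^2 - 24·t - 24. Using j(t) = -480·t^3 - 180·t^2 - 24·t - 24 and substituting t = 3, we find j = -14676.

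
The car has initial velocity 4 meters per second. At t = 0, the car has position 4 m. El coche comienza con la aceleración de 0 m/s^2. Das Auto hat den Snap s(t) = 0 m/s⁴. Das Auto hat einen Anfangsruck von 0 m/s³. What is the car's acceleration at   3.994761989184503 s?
To find the answer, we compute 2 antiderivatives of s(t) = 0. The antiderivative of snap is jerk. Using j(0) = 0, we get j(t) = 0. Integrating jerk and using the initial condition a(0) = 0, we get a(t) = 0. From the given acceleration equation a(t) = 0, we substitute t = 3.994761989184503 to get a = 0.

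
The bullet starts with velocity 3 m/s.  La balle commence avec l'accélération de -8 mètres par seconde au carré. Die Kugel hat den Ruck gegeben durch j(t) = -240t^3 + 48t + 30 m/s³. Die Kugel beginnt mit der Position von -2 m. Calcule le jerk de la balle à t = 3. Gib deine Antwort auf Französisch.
Nous avons le jerk j(t) = -240·t^3 + 48·t + 30. En substituant t = 3: j(3) = -6306.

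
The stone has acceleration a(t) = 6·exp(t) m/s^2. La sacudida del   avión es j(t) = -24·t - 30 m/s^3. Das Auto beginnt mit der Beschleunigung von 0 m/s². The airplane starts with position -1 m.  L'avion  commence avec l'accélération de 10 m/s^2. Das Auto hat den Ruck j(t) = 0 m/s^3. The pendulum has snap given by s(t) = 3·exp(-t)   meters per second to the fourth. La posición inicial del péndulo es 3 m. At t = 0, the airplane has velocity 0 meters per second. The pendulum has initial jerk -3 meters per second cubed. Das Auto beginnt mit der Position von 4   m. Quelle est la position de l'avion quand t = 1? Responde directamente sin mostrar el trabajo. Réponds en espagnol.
x(1) = -2.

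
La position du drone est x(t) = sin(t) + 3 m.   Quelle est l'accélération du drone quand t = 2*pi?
Pour résoudre ceci, nous devons prendre 2 dérivées de notre équation de la position x(t) = sin(t) + 3. En dérivant la position, nous obtenons la vitesse: v(t) = cos(t). En dérivant la vitesse, nous obtenons l'accélération: a(t) = -sin(t). De l'équation de l'accélération a(t) = -sin(t), nous substituons t = 2*pi pour obtenir a = 0.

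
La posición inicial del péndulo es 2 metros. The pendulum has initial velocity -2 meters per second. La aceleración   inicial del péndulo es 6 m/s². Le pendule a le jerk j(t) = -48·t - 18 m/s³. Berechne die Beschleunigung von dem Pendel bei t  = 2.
Ausgehend von dem Ruck j(t) = -48·t - 18, nehmen wir 1 Stammfunktion. Das Integral von dem Ruck ist die Beschleunigung. Mit a(0) = 6 erhalten wir a(t) = -24·t^2 - 18·t + 6. Mit a(t) = -24·t^2 - 18·t + 6 und Einsetzen von t = 2, finden wir a = -126.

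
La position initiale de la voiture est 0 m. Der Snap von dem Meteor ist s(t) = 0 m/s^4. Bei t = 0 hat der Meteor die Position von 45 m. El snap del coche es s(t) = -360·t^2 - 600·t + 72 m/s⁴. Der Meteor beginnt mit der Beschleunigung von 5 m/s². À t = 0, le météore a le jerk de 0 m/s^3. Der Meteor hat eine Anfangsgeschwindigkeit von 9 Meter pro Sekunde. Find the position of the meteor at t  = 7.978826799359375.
To find the answer, we compute 4 antiderivatives of s(t) = 0. The antiderivative of snap, with j(0) = 0, gives jerk: j(t) = 0. The integral of jerk, with a(0) = 5, gives acceleration: a(t) = 5. Finding the antiderivative of a(t) and using v(0) = 9: v(t) = 5·t + 9. The antiderivative of velocity is position. Using x(0) = 45, we get x(t) = 5·t^2/2 + 9·t + 45. From the given position equation x(t) = 5·t^2/2 + 9·t + 45, we substitute t = 7.978826799359375 to get x = 275.963633929673.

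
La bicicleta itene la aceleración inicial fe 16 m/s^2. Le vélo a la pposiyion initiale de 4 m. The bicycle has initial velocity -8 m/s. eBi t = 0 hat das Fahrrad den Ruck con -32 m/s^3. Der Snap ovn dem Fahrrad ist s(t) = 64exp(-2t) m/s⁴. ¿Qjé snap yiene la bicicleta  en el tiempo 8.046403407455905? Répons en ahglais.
From the given snap equation s(t) = 64·exp(-2·t), we substitute t = 8.046403407455905 to get s = 0.00000656391239208633.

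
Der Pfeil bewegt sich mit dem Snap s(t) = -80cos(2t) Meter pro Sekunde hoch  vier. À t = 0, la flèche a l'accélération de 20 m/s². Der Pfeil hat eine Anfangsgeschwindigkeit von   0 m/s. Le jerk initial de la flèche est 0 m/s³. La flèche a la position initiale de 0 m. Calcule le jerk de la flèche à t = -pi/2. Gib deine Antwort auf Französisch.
Nous devons trouver la primitive de notre équation du snap s(t) = -80·cos(2·t) 1 fois. En prenant ∫s(t)dt et en appliquant j(0) = 0, nous trouvons j(t) = -40·sin(2·t). En utilisant j(t) = -40·sin(2·t) et en substituant t = -pi/2, nous trouvons j = 0.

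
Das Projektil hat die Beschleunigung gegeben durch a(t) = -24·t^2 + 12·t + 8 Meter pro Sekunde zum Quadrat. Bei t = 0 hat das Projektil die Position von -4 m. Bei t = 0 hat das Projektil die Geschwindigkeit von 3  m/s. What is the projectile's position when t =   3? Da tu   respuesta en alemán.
Wir müssen das Integral unserer Gleichung für die Beschleunigung a(t) = -24·t^2 + 12·t + 8 2-mal finden. Das Integral von der Beschleunigung, mit v(0) = 3, ergibt die Geschwindigkeit: v(t) = -8·t^3 + 6·t^2 + 8·t + 3. Die Stammfunktion von der Geschwindigkeit ist die Position. Mit x(0) = -4 erhalten wir x(t) = -2·t^4 + 2·t^3 + 4·t^2 + 3·t - 4. Wir haben die Position x(t) = -2·t^4 + 2·t^3 + 4·t^2 + 3·t - 4. Durch Einsetzen von t = 3: x(3) = -67.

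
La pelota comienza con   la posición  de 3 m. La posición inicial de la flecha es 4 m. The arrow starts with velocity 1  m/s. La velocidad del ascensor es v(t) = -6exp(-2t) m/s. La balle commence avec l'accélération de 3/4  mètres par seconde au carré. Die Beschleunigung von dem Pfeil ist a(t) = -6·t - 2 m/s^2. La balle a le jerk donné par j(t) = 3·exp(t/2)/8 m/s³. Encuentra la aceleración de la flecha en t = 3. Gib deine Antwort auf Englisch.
Using a(t) = -6·t - 2 and substituting t = 3, we find a = -20.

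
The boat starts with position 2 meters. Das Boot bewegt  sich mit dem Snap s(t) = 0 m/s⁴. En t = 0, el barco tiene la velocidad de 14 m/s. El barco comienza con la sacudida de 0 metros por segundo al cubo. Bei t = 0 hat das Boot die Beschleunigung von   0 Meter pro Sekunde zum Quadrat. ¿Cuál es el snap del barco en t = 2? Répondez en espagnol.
Usando s(t) = 0 y sustituyendo t = 2, encontramos s = 0.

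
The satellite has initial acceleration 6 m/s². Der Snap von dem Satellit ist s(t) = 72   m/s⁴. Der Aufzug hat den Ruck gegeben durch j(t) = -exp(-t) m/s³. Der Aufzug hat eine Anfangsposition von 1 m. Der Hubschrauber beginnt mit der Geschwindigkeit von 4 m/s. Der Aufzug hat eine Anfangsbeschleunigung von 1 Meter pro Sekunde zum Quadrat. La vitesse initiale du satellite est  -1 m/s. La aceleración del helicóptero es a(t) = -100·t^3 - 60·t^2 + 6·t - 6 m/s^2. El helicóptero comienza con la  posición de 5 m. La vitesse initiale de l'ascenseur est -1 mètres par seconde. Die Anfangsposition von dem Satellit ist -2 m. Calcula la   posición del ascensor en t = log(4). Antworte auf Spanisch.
Partiendo de la sacudida j(t) = -exp(-t), tomamos 3 antiderivadas. La integral de la sacudida es la aceleración. Usando a(0) = 1, obtenemos a(t) = exp(-t). Integrando la aceleración y usando la condición inicial v(0) = -1, obtenemos v(t) = -exp(-t). La integral de la velocidad es la posición. Usando x(0) = 1, obtenemos x(t) = exp(-t). Tenemos la posición x(t) = exp(-t). Sustituyendo t = log(4): x(log(4)) = 1/4.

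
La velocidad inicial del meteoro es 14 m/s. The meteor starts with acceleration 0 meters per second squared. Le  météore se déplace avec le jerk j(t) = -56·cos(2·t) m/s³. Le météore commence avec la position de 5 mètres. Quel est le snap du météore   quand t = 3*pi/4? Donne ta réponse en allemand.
Ausgehend von dem Ruck j(t) = -56·cos(2·t), nehmen wir 1 Ableitung. Mit d/dt von j(t) finden wir s(t) = 112·sin(2·t). Mit s(t) = 112·sin(2·t) und Einsetzen von t = 3*pi/4, finden wir s = -112.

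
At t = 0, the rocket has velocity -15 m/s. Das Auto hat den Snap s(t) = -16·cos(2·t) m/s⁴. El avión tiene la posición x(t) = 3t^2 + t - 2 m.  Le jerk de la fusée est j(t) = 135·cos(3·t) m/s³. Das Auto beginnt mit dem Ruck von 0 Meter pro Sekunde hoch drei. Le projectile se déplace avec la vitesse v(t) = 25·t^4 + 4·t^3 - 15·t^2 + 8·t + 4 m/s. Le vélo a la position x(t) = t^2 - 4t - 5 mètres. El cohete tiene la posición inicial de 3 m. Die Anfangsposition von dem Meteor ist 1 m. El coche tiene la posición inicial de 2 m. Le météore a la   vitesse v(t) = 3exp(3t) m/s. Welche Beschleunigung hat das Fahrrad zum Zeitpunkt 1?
Wir müssen unsere Gleichung für die Position x(t) = t^2 - 4·t - 5 2-mal ableiten. Die Ableitung von der Position ergibt die Geschwindigkeit: v(t) = 2·t - 4. Durch Ableiten von der Geschwindigkeit erhalten wir die Beschleunigung: a(t) = 2. Mit a(t) = 2 und Einsetzen von t = 1, finden wir a = 2.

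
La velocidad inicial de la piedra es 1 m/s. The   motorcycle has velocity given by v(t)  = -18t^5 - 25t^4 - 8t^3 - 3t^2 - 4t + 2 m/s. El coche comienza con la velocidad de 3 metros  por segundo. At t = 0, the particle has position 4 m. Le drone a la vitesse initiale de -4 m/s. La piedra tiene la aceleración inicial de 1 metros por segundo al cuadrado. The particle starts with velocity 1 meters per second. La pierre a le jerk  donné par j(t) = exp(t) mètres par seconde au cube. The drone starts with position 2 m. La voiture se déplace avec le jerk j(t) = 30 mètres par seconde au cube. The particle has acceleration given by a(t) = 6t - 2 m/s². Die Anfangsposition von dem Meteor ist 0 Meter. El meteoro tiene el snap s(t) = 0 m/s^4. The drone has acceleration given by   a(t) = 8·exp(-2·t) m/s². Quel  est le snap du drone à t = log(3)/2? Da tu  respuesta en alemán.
Wir müssen unsere Gleichung für die Beschleunigung a(t) = 8·exp(-2·t) 2-mal ableiten. Die Ableitung von der Beschleunigung ergibt den Ruck: j(t) = -16·exp(-2·t). Durch Ableiten von dem Ruck erhalten wir den Snap: s(t) = 32·exp(-2·t). Wir haben den Snap s(t) = 32·exp(-2·t). Durch Einsetzen von t = log(3)/2: s(log(3)/2) = 32/3.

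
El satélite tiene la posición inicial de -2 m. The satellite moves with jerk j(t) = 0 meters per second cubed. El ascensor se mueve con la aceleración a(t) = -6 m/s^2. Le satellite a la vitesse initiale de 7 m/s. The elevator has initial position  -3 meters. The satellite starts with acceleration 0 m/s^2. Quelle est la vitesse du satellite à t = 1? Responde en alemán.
Um dies zu lösen, müssen wir 2 Integrale unserer Gleichung für den Ruck j(t) = 0 finden. Die Stammfunktion von dem Ruck, mit a(0) = 0, ergibt die Beschleunigung: a(t) = 0. Die Stammfunktion von der Beschleunigung ist die Geschwindigkeit. Mit v(0) = 7 erhalten wir v(t) = 7. Mit v(t) = 7 und Einsetzen von t = 1, finden wir v = 7.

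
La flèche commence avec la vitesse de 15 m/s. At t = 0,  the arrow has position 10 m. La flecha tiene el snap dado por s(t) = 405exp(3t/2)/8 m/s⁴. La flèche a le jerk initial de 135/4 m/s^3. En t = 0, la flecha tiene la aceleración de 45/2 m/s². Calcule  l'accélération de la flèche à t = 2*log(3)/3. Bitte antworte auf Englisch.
Starting from snap s(t) = 405·exp(3·t/2)/8, we take 2 integrals. Finding the antiderivative of s(t) and using j(0) = 135/4: j(t) = 135·exp(3·t/2)/4. The antiderivative of jerk is acceleration. Using a(0) = 45/2, we get a(t) = 45·exp(3·t/2)/2. From the given acceleration equation a(t) = 45·exp(3·t/2)/2, we substitute t = 2*log(3)/3 to get a = 135/2.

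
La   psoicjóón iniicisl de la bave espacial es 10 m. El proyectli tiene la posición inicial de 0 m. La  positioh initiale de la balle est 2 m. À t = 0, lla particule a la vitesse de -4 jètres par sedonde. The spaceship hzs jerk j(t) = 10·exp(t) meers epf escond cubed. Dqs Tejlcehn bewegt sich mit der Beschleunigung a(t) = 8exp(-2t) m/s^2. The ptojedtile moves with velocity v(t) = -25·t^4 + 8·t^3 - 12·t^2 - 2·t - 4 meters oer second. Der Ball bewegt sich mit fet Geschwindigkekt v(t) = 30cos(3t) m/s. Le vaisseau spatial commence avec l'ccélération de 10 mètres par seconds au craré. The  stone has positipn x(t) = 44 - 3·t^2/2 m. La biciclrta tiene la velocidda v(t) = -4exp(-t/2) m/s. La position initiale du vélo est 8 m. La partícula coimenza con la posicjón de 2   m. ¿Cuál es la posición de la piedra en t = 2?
Tenemos la posición x(t) = 44 - 3·t^2/2. Sustituyendo t = 2: x(2) = 38.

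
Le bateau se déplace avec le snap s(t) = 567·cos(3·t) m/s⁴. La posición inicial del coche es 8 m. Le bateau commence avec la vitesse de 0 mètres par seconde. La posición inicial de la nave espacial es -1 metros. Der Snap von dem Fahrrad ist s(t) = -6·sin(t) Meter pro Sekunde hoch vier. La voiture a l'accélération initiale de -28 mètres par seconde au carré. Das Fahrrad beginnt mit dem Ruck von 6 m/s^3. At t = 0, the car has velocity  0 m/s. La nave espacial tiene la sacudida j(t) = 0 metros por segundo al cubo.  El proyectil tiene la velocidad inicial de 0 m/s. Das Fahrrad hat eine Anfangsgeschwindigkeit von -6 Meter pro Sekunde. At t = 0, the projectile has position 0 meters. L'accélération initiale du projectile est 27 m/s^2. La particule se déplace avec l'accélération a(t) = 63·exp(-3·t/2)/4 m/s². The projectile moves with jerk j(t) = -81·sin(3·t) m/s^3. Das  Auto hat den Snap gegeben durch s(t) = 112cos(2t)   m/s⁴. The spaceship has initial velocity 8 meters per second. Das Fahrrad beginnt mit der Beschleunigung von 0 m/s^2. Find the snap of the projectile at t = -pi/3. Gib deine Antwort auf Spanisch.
Debemos derivar nuestra ecuación de la sacudida j(t) = -81·sin(3·t) 1 vez. Tomando d/dt de j(t), encontramos s(t) = -243·cos(3·t). Usando s(t) = -243·cos(3·t) y sustituyendo t = -pi/3, encontramos s = 243.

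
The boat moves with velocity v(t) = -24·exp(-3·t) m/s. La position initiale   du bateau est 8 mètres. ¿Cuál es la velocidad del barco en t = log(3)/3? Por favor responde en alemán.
Mit v(t) = -24·exp(-3·t) und Einsetzen von t = log(3)/3, finden wir v = -8.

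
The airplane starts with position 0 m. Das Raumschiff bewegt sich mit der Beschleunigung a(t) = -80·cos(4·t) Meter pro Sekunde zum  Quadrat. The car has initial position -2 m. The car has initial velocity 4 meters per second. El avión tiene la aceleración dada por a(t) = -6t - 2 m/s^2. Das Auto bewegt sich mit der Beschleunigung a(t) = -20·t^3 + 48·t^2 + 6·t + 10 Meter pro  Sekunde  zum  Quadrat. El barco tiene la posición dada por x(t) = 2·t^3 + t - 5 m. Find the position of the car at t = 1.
We need to integrate our acceleration equation a(t) = -20·t^3 + 48·t^2 + 6·t + 10 2 times. The integral of acceleration, with v(0) = 4, gives velocity: v(t) = -5·t^4 + 16·t^3 + 3·t^2 + 10·t + 4. Integrating velocity and using the initial condition x(0) = -2, we get x(t) = -t^5 + 4·t^4 + t^3 + 5·t^2 + 4·t - 2. Using x(t) = -t^5 + 4·t^4 + t^3 + 5·t^2 + 4·t - 2 and substituting t = 1, we find x = 11.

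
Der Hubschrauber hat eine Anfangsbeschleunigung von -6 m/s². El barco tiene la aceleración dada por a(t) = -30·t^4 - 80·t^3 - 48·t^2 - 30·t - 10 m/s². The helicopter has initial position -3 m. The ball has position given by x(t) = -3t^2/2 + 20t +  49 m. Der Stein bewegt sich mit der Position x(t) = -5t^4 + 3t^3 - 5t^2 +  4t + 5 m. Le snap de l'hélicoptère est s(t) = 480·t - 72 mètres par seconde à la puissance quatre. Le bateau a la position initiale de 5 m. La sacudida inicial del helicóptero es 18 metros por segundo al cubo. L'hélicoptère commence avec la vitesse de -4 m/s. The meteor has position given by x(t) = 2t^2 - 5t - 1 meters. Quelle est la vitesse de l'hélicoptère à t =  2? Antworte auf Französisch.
Nous devons trouver l'intégrale de notre équation du snap s(t) = 480·t - 72 3 fois. L'intégrale du snap est le jerk. En utilisant j(0) = 18, nous obtenons j(t) = 240·t^2 - 72·t + 18. La primitive du jerk, avec a(0) = -6, donne l'accélération: a(t) = 80·t^3 - 36·t^2 + 18·t - 6. La primitive de l'accélération est la vitesse. En utilisant v(0) = -4, nous obtenons v(t) = 20·t^4 - 12·t^3 + 9·t^2 - 6·t - 4. En utilisant v(t) = 20·t^4 - 12·t^3 + 9·t^2 - 6·t - 4 et en substituant t = 2, nous trouvons v = 244.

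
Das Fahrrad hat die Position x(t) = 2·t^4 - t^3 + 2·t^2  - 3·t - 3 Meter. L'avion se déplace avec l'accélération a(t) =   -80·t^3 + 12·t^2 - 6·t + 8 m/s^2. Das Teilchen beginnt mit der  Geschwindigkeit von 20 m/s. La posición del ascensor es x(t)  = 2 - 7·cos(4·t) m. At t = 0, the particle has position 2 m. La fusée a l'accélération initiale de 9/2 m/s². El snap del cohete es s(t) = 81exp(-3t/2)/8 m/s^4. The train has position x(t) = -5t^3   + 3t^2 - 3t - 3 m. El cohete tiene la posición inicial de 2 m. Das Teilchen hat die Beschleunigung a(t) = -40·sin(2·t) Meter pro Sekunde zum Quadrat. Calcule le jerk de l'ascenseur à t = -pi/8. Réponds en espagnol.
Debemos derivar nuestra ecuación de la posición x(t) = 2 - 7·cos(4·t) 3 veces. Tomando d/dt de x(t), encontramos v(t) = 28·sin(4·t). Derivando la velocidad, obtenemos la aceleración: a(t) = 112·cos(4·t). La derivada de la aceleración da la sacudida: j(t) = -448·sin(4·t). Usando j(t) = -448·sin(4·t) y sustituyendo t = -pi/8, encontramos j = 448.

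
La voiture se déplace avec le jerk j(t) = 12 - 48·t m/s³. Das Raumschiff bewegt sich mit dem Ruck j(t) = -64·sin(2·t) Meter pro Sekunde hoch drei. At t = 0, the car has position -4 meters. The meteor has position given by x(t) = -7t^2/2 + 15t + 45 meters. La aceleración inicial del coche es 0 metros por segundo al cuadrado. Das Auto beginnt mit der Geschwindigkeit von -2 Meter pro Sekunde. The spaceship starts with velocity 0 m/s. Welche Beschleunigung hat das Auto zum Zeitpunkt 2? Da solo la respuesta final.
Die Antwort ist -72.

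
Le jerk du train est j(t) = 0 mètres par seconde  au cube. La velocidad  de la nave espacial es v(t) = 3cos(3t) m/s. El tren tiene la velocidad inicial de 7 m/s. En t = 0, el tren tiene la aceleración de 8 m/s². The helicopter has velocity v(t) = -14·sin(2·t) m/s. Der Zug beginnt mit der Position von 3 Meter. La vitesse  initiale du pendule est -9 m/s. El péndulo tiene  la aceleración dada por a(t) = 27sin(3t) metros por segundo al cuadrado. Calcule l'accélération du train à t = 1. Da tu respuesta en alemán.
Um dies zu lösen, müssen wir 1 Stammfunktion unserer Gleichung für den Ruck j(t) = 0 finden. Durch Integration von dem Ruck und Verwendung der Anfangsbedingung a(0) = 8, erhalten wir a(t) = 8. Mit a(t) = 8 und Einsetzen von t = 1, finden wir a = 8.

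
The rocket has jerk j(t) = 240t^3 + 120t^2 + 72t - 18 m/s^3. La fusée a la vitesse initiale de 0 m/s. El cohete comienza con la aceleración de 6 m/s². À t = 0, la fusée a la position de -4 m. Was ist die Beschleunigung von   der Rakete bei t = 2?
Wir müssen unsere Gleichung für den Ruck j(t) = 240·t^3 + 120·t^2 + 72·t - 18 1-mal integrieren. Die Stammfunktion von dem Ruck, mit a(0) = 6, ergibt die Beschleunigung: a(t) = 60·t^4 + 40·t^3 + 36·t^2 - 18·t + 6. Mit a(t) = 60·t^4 + 40·t^3 + 36·t^2 - 18·t + 6 und Einsetzen von t = 2, finden wir a = 1394.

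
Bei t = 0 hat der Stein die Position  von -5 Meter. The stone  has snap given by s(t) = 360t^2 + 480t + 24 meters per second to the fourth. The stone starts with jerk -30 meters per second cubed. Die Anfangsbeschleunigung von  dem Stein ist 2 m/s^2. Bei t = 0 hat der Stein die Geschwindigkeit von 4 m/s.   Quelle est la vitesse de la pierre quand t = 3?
Nous devons trouver la primitive de notre équation du snap s(t) = 360·t^2 + 480·t + 24 3 fois. L'intégrale du snap est le jerk. En utilisant j(0) = -30, nous obtenons j(t) = 120·t^3 + 240·t^2 + 24·t - 30. L'intégrale du jerk est l'accélération. En utilisant a(0) = 2, nous obtenons a(t) = 30·t^4 + 80·t^3 + 12·t^2 - 30·t + 2. L'intégrale de l'accélération, avec v(0) = 4, donne la vitesse: v(t) = 6·t^5 + 20·t^4 + 4·t^3 - 15·t^2 + 2·t + 4. En utilisant v(t) = 6·t^5 + 20·t^4 + 4·t^3 - 15·t^2 + 2·t + 4 et en substituant t = 3, nous trouvons v = 3061.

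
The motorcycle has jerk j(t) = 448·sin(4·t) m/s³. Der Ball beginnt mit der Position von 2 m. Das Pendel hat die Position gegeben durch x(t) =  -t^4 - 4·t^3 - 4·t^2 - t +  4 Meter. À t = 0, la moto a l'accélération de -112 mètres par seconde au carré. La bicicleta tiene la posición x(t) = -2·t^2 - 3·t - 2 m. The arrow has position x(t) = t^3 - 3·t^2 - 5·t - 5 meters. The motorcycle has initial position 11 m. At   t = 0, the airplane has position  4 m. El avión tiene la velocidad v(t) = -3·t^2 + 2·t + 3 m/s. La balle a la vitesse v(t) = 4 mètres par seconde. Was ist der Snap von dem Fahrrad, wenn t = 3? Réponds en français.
Pour résoudre ceci, nous devons prendre 4 dérivées de notre équation de la position x(t) = -2·t^2 - 3·t - 2. La dérivée de la position donne la vitesse: v(t) = -4·t - 3. La dérivée de la vitesse donne l'accélération: a(t) = -4. En dérivant l'accélération, nous obtenons le jerk: j(t) = 0. La dérivée du jerk donne le snap: s(t) = 0. De l'équation du snap s(t) = 0, nous substituons t = 3 pour obtenir s = 0.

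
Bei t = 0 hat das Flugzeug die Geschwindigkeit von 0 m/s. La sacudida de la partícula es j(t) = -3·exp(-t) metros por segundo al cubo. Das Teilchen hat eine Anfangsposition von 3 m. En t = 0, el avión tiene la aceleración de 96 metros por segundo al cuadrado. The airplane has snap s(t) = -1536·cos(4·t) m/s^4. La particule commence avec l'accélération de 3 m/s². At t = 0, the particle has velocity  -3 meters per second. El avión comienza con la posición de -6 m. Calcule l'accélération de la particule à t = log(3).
Nous devons intégrer notre équation du jerk j(t) = -3·exp(-t) 1 fois. En intégrant le jerk et en utilisant la condition initiale a(0) = 3, nous obtenons a(t) = 3·exp(-t). Nous avons l'accélération a(t) = 3·exp(-t). En substituant t = log(3): a(log(3)) = 1.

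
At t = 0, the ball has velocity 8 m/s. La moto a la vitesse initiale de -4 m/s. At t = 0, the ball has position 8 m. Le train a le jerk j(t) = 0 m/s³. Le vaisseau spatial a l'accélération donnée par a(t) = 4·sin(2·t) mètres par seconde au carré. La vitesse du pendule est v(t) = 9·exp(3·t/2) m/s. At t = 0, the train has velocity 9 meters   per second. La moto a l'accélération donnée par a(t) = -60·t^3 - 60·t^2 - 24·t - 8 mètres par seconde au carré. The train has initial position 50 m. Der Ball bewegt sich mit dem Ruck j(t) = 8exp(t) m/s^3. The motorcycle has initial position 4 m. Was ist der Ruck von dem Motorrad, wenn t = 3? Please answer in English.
We must differentiate our acceleration equation a(t) = -60·t^3 - 60·t^2 - 24·t - 8 1 time. The derivative of acceleration gives jerk: j(t) = -180·t^2 - 120·t - 24. From the given jerk equation j(t) = -180·t^2 - 120·t - 24, we substitute t = 3 to get j = -2004.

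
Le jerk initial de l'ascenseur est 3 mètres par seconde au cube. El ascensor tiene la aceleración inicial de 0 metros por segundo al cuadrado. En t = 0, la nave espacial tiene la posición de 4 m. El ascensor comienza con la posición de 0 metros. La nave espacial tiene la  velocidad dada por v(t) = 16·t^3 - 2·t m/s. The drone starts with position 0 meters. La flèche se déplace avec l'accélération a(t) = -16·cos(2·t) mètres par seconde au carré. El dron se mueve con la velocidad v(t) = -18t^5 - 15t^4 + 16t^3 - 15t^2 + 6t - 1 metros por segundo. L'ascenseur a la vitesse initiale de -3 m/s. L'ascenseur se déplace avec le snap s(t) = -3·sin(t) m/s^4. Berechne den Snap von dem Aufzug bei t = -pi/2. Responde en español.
Tenemos el snap s(t) = -3·sin(t). Sustituyendo t = -pi/2: s(-pi/2) = 3.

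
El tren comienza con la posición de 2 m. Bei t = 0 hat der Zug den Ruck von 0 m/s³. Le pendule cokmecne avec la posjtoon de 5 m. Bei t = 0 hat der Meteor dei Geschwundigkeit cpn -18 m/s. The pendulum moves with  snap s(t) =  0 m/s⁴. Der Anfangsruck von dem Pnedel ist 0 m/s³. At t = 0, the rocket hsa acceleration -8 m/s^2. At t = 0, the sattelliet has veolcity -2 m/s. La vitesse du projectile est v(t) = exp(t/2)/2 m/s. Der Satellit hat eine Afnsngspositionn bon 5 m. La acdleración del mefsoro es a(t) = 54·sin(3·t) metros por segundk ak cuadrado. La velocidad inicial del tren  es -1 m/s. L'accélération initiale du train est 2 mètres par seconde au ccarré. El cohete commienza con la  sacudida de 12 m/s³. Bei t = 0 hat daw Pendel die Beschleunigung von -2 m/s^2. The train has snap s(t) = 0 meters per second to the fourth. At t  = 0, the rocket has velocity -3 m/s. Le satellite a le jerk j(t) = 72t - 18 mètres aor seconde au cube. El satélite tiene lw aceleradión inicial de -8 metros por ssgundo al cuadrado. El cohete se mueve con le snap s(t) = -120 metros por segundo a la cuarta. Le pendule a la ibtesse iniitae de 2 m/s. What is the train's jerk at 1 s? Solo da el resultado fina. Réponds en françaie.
À t = 1, j = 0.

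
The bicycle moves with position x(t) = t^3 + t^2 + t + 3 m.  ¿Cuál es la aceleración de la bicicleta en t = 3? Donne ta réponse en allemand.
Wir müssen unsere Gleichung für die Position x(t) = t^3 + t^2 + t + 3 2-mal ableiten. Die Ableitung von der Position ergibt die Geschwindigkeit: v(t) = 3·t^2 + 2·t + 1. Durch Ableiten von der Geschwindigkeit erhalten wir die Beschleunigung: a(t) = 6·t + 2. Wir haben die Beschleunigung a(t) = 6·t + 2. Durch Einsetzen von t = 3: a(3) = 20.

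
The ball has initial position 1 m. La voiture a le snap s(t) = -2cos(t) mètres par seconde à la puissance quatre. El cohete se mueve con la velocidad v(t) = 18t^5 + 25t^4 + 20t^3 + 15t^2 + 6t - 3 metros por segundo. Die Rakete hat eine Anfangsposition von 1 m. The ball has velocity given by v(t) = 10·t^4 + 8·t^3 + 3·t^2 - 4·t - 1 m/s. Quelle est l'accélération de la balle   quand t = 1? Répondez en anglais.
To solve this, we need to take 1 derivative of our velocity equation v(t) = 10·t^4 + 8·t^3 + 3·t^2 - 4·t - 1. The derivative of velocity gives acceleration: a(t) = 40·t^3 + 24·t^2 + 6·t - 4. From the given acceleration equation a(t) = 40·t^3 + 24·t^2 + 6·t - 4, we substitute t = 1 to get a = 66.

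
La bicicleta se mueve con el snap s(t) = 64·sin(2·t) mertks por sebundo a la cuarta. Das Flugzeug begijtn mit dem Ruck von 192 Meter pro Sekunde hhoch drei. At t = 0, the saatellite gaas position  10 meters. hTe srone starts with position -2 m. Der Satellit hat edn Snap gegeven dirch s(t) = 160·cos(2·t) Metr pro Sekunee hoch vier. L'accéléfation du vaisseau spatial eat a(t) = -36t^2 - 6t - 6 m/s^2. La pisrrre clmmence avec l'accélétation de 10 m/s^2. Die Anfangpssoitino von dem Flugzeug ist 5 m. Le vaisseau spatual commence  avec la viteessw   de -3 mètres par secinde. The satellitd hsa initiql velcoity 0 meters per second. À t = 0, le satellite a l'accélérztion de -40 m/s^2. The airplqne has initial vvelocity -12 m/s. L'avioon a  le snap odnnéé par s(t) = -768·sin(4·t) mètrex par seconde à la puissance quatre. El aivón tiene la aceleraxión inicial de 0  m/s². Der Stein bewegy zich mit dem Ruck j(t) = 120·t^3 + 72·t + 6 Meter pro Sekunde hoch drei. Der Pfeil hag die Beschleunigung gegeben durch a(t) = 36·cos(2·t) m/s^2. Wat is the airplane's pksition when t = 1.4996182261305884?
To solve this, we need to take 4 integrals of our snap equation s(t) = -768·sin(4·t). The antiderivative of snap, with j(0) = 192, gives jerk: j(t) = 192·cos(4·t). Integrating jerk and using the initial condition a(0) = 0, we get a(t) = 48·sin(4·t). Taking ∫a(t)dt and applying v(0) = -12, we find v(t) = -12·cos(4·t). The antiderivative of velocity, with x(0) = 5, gives position: x(t) = 5 - 3·sin(4·t). We have position x(t) = 5 - 3·sin(4·t). Substituting t = 1.4996182261305884: x(1.4996182261305884) = 5.84264433059078.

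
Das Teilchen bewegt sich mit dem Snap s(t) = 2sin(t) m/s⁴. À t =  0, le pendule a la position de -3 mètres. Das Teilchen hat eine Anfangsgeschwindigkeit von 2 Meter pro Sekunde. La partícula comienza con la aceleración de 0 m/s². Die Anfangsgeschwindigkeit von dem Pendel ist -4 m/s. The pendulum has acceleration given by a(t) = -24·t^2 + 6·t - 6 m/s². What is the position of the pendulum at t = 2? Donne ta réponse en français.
Nous devons trouver l'intégrale de notre équation de l'accélération a(t) = -24·t^2 + 6·t - 6 2 fois. La primitive de l'accélération est la vitesse. En utilisant v(0) = -4, nous obtenons v(t) = -8·t^3 + 3·t^2 - 6·t - 4. En intégrant la vitesse et en utilisant la condition initiale x(0) = -3, nous obtenons x(t) = -2·t^4 + t^3 - 3·t^2 - 4·t - 3. De l'équation de la position x(t) = -2·t^4 + t^3 - 3·t^2 - 4·t - 3, nous substituons t = 2 pour obtenir x = -47.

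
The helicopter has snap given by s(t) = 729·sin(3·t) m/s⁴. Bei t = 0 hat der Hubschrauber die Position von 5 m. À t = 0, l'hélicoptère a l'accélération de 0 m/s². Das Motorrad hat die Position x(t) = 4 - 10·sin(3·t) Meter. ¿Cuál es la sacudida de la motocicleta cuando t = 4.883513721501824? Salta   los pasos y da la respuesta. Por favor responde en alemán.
j(4.883513721501824) = -132.602210231181.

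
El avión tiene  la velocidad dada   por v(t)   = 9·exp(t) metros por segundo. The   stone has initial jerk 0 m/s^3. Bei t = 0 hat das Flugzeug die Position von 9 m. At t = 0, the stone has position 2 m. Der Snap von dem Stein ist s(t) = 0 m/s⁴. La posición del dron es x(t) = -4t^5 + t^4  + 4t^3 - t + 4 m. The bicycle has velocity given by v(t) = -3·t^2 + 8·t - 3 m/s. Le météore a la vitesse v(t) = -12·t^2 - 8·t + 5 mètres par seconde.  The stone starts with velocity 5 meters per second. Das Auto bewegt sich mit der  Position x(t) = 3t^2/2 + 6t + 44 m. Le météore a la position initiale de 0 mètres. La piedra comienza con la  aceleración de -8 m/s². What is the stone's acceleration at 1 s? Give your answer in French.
Pour résoudre ceci, nous devons prendre 2 primitives de notre équation du snap s(t) = 0. L'intégrale du snap est le jerk. En utilisant j(0) = 0, nous obtenons j(t) = 0. La primitive du jerk est l'accélération. En utilisant a(0) = -8, nous obtenons a(t) = -8. Nous avons l'accélération a(t) = -8. En substituant t = 1: a(1) = -8.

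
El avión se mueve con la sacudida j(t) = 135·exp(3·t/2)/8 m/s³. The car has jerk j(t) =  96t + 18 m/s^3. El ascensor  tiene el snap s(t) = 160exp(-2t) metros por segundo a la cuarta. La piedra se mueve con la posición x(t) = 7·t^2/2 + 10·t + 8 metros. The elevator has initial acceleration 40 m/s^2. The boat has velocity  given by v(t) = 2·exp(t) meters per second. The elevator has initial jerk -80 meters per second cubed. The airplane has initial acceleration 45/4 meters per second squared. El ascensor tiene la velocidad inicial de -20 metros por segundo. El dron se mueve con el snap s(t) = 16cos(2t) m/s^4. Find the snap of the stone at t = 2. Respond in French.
Pour résoudre ceci, nous devons prendre 4 dérivées de notre équation de la position x(t) = 7·t^2/2 + 10·t + 8. En dérivant la position, nous obtenons la vitesse: v(t) = 7·t + 10. En prenant d/dt de v(t), nous trouvons a(t) = 7. En prenant d/dt de a(t), nous trouvons j(t) = 0. En prenant d/dt de j(t), nous trouvons s(t) = 0. De l'équation du snap s(t) = 0, nous substituons t = 2 pour obtenir s = 0.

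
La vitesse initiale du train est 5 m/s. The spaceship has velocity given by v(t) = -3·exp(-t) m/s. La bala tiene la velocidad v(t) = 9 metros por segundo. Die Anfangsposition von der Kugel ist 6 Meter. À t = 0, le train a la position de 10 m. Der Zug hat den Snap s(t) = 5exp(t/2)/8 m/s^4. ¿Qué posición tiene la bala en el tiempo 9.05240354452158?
Partiendo de la velocidad v(t) = 9, tomamos 1 antiderivada. Tomando ∫v(t)dt y aplicando x(0) = 6, encontramos x(t) = 9·t + 6. De la ecuación de la posición x(t) = 9·t + 6, sustituimos t = 9.05240354452158 para obtener x = 87.4716319006942.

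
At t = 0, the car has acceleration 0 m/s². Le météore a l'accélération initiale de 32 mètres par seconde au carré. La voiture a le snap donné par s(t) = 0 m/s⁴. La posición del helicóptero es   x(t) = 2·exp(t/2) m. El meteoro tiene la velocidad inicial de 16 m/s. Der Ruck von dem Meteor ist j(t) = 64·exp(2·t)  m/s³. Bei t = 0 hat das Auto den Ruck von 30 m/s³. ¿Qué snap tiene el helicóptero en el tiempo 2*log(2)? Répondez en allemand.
Wir müssen unsere Gleichung für die Position x(t) = 2·exp(t/2) 4-mal ableiten. Durch Ableiten von der Position erhalten wir die Geschwindigkeit: v(t) = exp(t/2). Die Ableitung von der Geschwindigkeit ergibt die Beschleunigung: a(t) = exp(t/2)/2. Durch Ableiten von der Beschleunigung erhalten wir den Ruck: j(t) = exp(t/2)/4. Die Ableitung von dem Ruck ergibt den Snap: s(t) = exp(t/2)/8. Wir haben den Snap s(t) = exp(t/2)/8. Durch Einsetzen von t = 2*log(2): s(2*log(2)) = 1/4.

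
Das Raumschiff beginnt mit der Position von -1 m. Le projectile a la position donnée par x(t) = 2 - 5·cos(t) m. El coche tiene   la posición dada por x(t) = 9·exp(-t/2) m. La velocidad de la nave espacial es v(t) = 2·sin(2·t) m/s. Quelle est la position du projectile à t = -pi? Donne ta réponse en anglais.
We have position x(t) = 2 - 5·cos(t). Substituting t = -pi: x(-pi) = 7.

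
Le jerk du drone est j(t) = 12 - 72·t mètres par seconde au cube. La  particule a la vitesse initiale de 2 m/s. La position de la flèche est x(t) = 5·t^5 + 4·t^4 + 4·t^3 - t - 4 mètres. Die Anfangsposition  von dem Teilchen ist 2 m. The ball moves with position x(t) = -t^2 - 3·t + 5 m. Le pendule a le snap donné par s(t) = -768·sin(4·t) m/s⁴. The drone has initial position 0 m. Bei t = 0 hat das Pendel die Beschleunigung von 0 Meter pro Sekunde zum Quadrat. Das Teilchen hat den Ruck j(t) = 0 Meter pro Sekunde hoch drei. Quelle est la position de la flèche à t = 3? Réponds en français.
Nous avons la position x(t) = 5·t^5 + 4·t^4 + 4·t^3 - t - 4. En substituant t = 3: x(3) = 1640.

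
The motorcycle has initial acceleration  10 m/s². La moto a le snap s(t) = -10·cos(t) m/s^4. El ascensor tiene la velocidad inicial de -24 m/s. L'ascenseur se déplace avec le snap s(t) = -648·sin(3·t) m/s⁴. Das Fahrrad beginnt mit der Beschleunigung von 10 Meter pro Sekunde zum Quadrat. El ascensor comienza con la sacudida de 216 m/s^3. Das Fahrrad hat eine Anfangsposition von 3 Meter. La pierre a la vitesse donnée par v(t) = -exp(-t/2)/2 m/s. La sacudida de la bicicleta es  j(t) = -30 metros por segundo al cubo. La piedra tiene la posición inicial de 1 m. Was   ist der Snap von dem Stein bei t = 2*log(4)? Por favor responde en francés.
Pour résoudre ceci, nous devons prendre 3 dérivées de notre équation de la vitesse v(t) = -exp(-t/2)/2. En dérivant la vitesse, nous obtenons l'accélération: a(t) = exp(-t/2)/4. En prenant d/dt de a(t), nous trouvons j(t) = -exp(-t/2)/8. En dérivant le jerk, nous obtenons le snap: s(t) = exp(-t/2)/16. Nous avons le snap s(t) = exp(-t/2)/16. En substituant t = 2*log(4): s(2*log(4)) = 1/64.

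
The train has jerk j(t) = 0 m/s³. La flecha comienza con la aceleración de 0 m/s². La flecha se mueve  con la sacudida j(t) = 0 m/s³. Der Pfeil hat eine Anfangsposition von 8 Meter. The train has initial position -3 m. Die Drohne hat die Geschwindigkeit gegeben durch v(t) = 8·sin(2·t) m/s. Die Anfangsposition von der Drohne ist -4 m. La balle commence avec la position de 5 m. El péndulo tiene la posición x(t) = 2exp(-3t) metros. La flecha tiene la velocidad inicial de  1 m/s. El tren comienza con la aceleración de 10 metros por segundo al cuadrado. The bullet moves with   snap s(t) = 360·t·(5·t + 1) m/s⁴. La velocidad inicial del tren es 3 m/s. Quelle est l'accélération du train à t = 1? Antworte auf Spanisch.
Para resolver esto, necesitamos tomar 1 integral de nuestra ecuación de la sacudida j(t) = 0. La antiderivada de la sacudida, con a(0) = 10, da la aceleración: a(t) = 10. Tenemos la aceleración a(t) = 10. Sustituyendo t = 1: a(1) = 10.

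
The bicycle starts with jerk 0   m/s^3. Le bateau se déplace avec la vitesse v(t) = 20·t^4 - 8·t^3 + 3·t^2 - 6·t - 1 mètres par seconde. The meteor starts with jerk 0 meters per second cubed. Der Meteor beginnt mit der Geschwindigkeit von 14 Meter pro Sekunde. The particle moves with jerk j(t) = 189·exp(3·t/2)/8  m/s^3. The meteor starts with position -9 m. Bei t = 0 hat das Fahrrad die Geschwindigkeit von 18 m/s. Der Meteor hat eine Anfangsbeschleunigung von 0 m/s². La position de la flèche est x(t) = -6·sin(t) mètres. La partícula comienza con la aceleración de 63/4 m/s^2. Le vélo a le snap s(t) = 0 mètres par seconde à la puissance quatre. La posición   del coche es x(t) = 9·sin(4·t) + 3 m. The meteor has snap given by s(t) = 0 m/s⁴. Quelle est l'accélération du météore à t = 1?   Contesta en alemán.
Wir müssen unsere Gleichung für den Snap s(t) = 0 2-mal integrieren. Die Stammfunktion von dem Snap ist der Ruck. Mit j(0) = 0 erhalten wir j(t) = 0. Die Stammfunktion von dem Ruck, mit a(0) = 0, ergibt die Beschleunigung: a(t) = 0. Mit a(t) = 0 und Einsetzen von t = 1, finden wir a = 0.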